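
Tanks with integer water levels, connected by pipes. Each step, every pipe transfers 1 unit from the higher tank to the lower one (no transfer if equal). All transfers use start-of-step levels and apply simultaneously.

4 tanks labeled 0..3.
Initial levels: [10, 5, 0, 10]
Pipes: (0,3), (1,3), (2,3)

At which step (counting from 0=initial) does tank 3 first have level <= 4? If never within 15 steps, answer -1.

Step 1: flows [0=3,3->1,3->2] -> levels [10 6 1 8]
Step 2: flows [0->3,3->1,3->2] -> levels [9 7 2 7]
Step 3: flows [0->3,1=3,3->2] -> levels [8 7 3 7]
Step 4: flows [0->3,1=3,3->2] -> levels [7 7 4 7]
Step 5: flows [0=3,1=3,3->2] -> levels [7 7 5 6]
Step 6: flows [0->3,1->3,3->2] -> levels [6 6 6 7]
Step 7: flows [3->0,3->1,3->2] -> levels [7 7 7 4]
Tank 3 first reaches <=4 at step 7

Answer: 7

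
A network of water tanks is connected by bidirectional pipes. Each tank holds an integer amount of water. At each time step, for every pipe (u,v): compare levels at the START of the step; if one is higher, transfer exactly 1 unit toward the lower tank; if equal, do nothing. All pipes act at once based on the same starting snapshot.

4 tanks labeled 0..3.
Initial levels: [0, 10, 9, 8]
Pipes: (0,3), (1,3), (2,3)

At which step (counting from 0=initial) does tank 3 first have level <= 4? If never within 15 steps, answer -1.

Step 1: flows [3->0,1->3,2->3] -> levels [1 9 8 9]
Step 2: flows [3->0,1=3,3->2] -> levels [2 9 9 7]
Step 3: flows [3->0,1->3,2->3] -> levels [3 8 8 8]
Step 4: flows [3->0,1=3,2=3] -> levels [4 8 8 7]
Step 5: flows [3->0,1->3,2->3] -> levels [5 7 7 8]
Step 6: flows [3->0,3->1,3->2] -> levels [6 8 8 5]
Step 7: flows [0->3,1->3,2->3] -> levels [5 7 7 8]
  -> period-2 cycle (repeats step 5); tank 3 never drops to <=4
Tank 3 never reaches <=4 within 15 steps

Answer: -1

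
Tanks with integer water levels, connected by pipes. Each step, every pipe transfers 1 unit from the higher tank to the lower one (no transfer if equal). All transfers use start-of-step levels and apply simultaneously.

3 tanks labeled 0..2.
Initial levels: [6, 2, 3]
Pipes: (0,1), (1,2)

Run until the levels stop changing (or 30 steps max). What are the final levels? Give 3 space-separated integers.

Answer: 3 5 3

Derivation:
Step 1: flows [0->1,2->1] -> levels [5 4 2]
Step 2: flows [0->1,1->2] -> levels [4 4 3]
Step 3: flows [0=1,1->2] -> levels [4 3 4]
Step 4: flows [0->1,2->1] -> levels [3 5 3]
Step 5: flows [1->0,1->2] -> levels [4 3 4]
  -> period-2 cycle: step 5 state = step 3 state; never stabilizes
  -> state at step 30: (30-3) mod 2 = 1, same as step 4 -> [3 5 3]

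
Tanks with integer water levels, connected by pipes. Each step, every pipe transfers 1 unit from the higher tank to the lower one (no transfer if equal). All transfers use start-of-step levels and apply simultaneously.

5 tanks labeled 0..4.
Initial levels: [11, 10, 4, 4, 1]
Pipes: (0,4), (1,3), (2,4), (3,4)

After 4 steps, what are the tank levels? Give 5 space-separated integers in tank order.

Step 1: flows [0->4,1->3,2->4,3->4] -> levels [10 9 3 4 4]
Step 2: flows [0->4,1->3,4->2,3=4] -> levels [9 8 4 5 4]
Step 3: flows [0->4,1->3,2=4,3->4] -> levels [8 7 4 5 6]
Step 4: flows [0->4,1->3,4->2,4->3] -> levels [7 6 5 7 5]

Answer: 7 6 5 7 5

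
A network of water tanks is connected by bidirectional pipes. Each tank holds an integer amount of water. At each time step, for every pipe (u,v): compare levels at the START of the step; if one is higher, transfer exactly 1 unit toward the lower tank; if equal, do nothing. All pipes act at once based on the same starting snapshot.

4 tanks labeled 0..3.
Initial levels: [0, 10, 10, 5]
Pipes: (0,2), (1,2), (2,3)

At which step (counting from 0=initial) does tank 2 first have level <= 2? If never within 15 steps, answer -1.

Answer: -1

Derivation:
Step 1: flows [2->0,1=2,2->3] -> levels [1 10 8 6]
Step 2: flows [2->0,1->2,2->3] -> levels [2 9 7 7]
Step 3: flows [2->0,1->2,2=3] -> levels [3 8 7 7]
Step 4: flows [2->0,1->2,2=3] -> levels [4 7 7 7]
Step 5: flows [2->0,1=2,2=3] -> levels [5 7 6 7]
Step 6: flows [2->0,1->2,3->2] -> levels [6 6 7 6]
Step 7: flows [2->0,2->1,2->3] -> levels [7 7 4 7]
Step 8: flows [0->2,1->2,3->2] -> levels [6 6 7 6]
  -> period-2 cycle (repeats step 6); tank 2 never drops to <=2
Tank 2 never reaches <=2 within 15 steps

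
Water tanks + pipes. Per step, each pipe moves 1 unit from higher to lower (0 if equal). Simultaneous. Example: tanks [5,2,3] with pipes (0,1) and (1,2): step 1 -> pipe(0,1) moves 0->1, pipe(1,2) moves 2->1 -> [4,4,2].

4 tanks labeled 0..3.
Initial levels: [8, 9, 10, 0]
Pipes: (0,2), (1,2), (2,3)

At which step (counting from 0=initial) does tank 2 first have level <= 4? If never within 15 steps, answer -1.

Step 1: flows [2->0,2->1,2->3] -> levels [9 10 7 1]
Step 2: flows [0->2,1->2,2->3] -> levels [8 9 8 2]
Step 3: flows [0=2,1->2,2->3] -> levels [8 8 8 3]
Step 4: flows [0=2,1=2,2->3] -> levels [8 8 7 4]
Step 5: flows [0->2,1->2,2->3] -> levels [7 7 8 5]
Step 6: flows [2->0,2->1,2->3] -> levels [8 8 5 6]
Step 7: flows [0->2,1->2,3->2] -> levels [7 7 8 5]
  -> period-2 cycle (repeats step 5); tank 2 never drops to <=4
Tank 2 never reaches <=4 within 15 steps

Answer: -1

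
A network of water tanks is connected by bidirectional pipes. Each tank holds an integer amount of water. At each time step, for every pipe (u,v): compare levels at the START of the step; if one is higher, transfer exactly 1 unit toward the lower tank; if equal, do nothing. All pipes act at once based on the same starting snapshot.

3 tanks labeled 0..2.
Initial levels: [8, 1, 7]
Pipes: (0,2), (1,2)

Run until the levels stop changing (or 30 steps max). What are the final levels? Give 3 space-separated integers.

Answer: 6 6 4

Derivation:
Step 1: flows [0->2,2->1] -> levels [7 2 7]
Step 2: flows [0=2,2->1] -> levels [7 3 6]
Step 3: flows [0->2,2->1] -> levels [6 4 6]
Step 4: flows [0=2,2->1] -> levels [6 5 5]
Step 5: flows [0->2,1=2] -> levels [5 5 6]
Step 6: flows [2->0,2->1] -> levels [6 6 4]
Step 7: flows [0->2,1->2] -> levels [5 5 6]
  -> period-2 cycle: step 7 state = step 5 state; never stabilizes
  -> state at step 30: (30-5) mod 2 = 1, same as step 6 -> [6 6 4]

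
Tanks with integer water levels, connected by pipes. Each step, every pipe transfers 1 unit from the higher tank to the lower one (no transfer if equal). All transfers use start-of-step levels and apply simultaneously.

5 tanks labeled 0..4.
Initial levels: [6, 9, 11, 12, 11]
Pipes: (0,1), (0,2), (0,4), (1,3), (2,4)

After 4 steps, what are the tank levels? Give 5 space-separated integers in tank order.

Answer: 11 9 9 11 9

Derivation:
Step 1: flows [1->0,2->0,4->0,3->1,2=4] -> levels [9 9 10 11 10]
Step 2: flows [0=1,2->0,4->0,3->1,2=4] -> levels [11 10 9 10 9]
Step 3: flows [0->1,0->2,0->4,1=3,2=4] -> levels [8 11 10 10 10]
Step 4: flows [1->0,2->0,4->0,1->3,2=4] -> levels [11 9 9 11 9]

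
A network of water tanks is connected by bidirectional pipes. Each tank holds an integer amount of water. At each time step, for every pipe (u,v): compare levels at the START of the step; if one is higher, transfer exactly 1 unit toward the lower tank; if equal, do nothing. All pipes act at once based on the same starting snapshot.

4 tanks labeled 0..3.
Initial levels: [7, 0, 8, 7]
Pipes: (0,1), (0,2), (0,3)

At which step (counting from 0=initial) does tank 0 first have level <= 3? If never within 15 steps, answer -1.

Answer: -1

Derivation:
Step 1: flows [0->1,2->0,0=3] -> levels [7 1 7 7]
Step 2: flows [0->1,0=2,0=3] -> levels [6 2 7 7]
Step 3: flows [0->1,2->0,3->0] -> levels [7 3 6 6]
Step 4: flows [0->1,0->2,0->3] -> levels [4 4 7 7]
Step 5: flows [0=1,2->0,3->0] -> levels [6 4 6 6]
Step 6: flows [0->1,0=2,0=3] -> levels [5 5 6 6]
Step 7: flows [0=1,2->0,3->0] -> levels [7 5 5 5]
Step 8: flows [0->1,0->2,0->3] -> levels [4 6 6 6]
Step 9: flows [1->0,2->0,3->0] -> levels [7 5 5 5]
  -> period-2 cycle (repeats step 7); tank 0 never drops to <=3
Tank 0 never reaches <=3 within 15 steps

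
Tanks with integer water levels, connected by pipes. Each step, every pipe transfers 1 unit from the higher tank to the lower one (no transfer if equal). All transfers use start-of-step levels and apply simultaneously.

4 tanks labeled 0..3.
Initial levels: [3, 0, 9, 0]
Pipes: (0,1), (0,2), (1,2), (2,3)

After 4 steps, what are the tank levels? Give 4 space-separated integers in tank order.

Step 1: flows [0->1,2->0,2->1,2->3] -> levels [3 2 6 1]
Step 2: flows [0->1,2->0,2->1,2->3] -> levels [3 4 3 2]
Step 3: flows [1->0,0=2,1->2,2->3] -> levels [4 2 3 3]
Step 4: flows [0->1,0->2,2->1,2=3] -> levels [2 4 3 3]

Answer: 2 4 3 3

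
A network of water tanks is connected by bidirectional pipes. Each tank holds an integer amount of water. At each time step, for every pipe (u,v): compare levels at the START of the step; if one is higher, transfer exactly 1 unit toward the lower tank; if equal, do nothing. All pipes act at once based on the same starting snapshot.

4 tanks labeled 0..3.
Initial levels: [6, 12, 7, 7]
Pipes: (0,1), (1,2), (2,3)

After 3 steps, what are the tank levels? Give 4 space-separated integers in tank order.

Answer: 8 8 8 8

Derivation:
Step 1: flows [1->0,1->2,2=3] -> levels [7 10 8 7]
Step 2: flows [1->0,1->2,2->3] -> levels [8 8 8 8]
Step 3: flows [0=1,1=2,2=3] -> levels [8 8 8 8]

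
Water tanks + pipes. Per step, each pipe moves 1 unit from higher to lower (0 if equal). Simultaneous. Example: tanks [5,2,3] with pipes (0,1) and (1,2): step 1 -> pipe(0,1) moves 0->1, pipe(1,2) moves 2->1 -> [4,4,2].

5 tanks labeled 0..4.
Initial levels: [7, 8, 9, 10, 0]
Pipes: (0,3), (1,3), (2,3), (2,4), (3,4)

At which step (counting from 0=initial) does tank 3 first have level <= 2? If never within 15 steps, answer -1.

Answer: -1

Derivation:
Step 1: flows [3->0,3->1,3->2,2->4,3->4] -> levels [8 9 9 6 2]
Step 2: flows [0->3,1->3,2->3,2->4,3->4] -> levels [7 8 7 8 4]
Step 3: flows [3->0,1=3,3->2,2->4,3->4] -> levels [8 8 7 5 6]
Step 4: flows [0->3,1->3,2->3,2->4,4->3] -> levels [7 7 5 9 6]
Step 5: flows [3->0,3->1,3->2,4->2,3->4] -> levels [8 8 7 5 6]
  -> period-2 cycle (repeats step 3); tank 3 never drops to <=2
Tank 3 never reaches <=2 within 15 steps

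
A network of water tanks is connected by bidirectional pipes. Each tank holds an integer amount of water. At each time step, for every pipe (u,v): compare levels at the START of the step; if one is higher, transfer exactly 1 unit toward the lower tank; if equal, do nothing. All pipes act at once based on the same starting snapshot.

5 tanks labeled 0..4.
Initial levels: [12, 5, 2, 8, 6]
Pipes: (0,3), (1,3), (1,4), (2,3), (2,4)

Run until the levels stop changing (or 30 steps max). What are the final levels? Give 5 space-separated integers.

Answer: 6 5 5 9 8

Derivation:
Step 1: flows [0->3,3->1,4->1,3->2,4->2] -> levels [11 7 4 7 4]
Step 2: flows [0->3,1=3,1->4,3->2,2=4] -> levels [10 6 5 7 5]
Step 3: flows [0->3,3->1,1->4,3->2,2=4] -> levels [9 6 6 6 6]
Step 4: flows [0->3,1=3,1=4,2=3,2=4] -> levels [8 6 6 7 6]
Step 5: flows [0->3,3->1,1=4,3->2,2=4] -> levels [7 7 7 6 6]
Step 6: flows [0->3,1->3,1->4,2->3,2->4] -> levels [6 5 5 9 8]
Step 7: flows [3->0,3->1,4->1,3->2,4->2] -> levels [7 7 7 6 6]
  -> period-2 cycle: step 7 state = step 5 state; never stabilizes
  -> state at step 30: (30-5) mod 2 = 1, same as step 6 -> [6 5 5 9 8]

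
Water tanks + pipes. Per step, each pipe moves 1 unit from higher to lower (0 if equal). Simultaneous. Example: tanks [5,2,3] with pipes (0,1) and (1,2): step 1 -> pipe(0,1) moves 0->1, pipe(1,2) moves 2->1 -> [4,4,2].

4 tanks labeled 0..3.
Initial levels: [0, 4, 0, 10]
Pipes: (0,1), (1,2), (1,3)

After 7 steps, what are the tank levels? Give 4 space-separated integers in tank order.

Answer: 3 4 3 4

Derivation:
Step 1: flows [1->0,1->2,3->1] -> levels [1 3 1 9]
Step 2: flows [1->0,1->2,3->1] -> levels [2 2 2 8]
Step 3: flows [0=1,1=2,3->1] -> levels [2 3 2 7]
Step 4: flows [1->0,1->2,3->1] -> levels [3 2 3 6]
Step 5: flows [0->1,2->1,3->1] -> levels [2 5 2 5]
Step 6: flows [1->0,1->2,1=3] -> levels [3 3 3 5]
Step 7: flows [0=1,1=2,3->1] -> levels [3 4 3 4]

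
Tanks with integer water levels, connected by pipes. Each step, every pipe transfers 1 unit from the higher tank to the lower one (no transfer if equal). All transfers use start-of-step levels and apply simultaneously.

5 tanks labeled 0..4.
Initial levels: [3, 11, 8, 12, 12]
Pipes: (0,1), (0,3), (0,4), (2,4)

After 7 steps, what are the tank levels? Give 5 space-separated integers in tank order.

Answer: 7 10 9 10 10

Derivation:
Step 1: flows [1->0,3->0,4->0,4->2] -> levels [6 10 9 11 10]
Step 2: flows [1->0,3->0,4->0,4->2] -> levels [9 9 10 10 8]
Step 3: flows [0=1,3->0,0->4,2->4] -> levels [9 9 9 9 10]
Step 4: flows [0=1,0=3,4->0,4->2] -> levels [10 9 10 9 8]
Step 5: flows [0->1,0->3,0->4,2->4] -> levels [7 10 9 10 10]
Step 6: flows [1->0,3->0,4->0,4->2] -> levels [10 9 10 9 8]
  -> period-2 cycle: step 6 state = step 4 state
  -> state at step 7: (7-4) mod 2 = 1, same as step 5 -> [7 10 9 10 10]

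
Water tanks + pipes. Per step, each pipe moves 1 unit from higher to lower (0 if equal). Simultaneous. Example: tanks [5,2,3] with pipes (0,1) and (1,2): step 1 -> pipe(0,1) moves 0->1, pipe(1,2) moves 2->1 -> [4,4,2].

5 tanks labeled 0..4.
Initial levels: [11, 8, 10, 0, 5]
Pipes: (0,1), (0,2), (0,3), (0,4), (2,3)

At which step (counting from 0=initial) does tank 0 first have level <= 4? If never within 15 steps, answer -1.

Step 1: flows [0->1,0->2,0->3,0->4,2->3] -> levels [7 9 10 2 6]
Step 2: flows [1->0,2->0,0->3,0->4,2->3] -> levels [7 8 8 4 7]
Step 3: flows [1->0,2->0,0->3,0=4,2->3] -> levels [8 7 6 6 7]
Step 4: flows [0->1,0->2,0->3,0->4,2=3] -> levels [4 8 7 7 8]
Tank 0 first reaches <=4 at step 4

Answer: 4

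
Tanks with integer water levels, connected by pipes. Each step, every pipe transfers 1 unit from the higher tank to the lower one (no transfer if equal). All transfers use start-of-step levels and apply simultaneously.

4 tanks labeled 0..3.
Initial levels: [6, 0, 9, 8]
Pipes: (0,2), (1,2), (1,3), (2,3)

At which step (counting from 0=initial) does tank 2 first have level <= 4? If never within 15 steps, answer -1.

Step 1: flows [2->0,2->1,3->1,2->3] -> levels [7 2 6 8]
Step 2: flows [0->2,2->1,3->1,3->2] -> levels [6 4 7 6]
Step 3: flows [2->0,2->1,3->1,2->3] -> levels [7 6 4 6]
Tank 2 first reaches <=4 at step 3

Answer: 3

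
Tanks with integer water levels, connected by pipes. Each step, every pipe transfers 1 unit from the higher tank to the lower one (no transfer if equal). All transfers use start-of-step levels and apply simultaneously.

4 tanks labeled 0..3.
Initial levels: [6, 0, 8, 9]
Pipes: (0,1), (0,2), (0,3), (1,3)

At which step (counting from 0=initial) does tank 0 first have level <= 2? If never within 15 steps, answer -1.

Step 1: flows [0->1,2->0,3->0,3->1] -> levels [7 2 7 7]
Step 2: flows [0->1,0=2,0=3,3->1] -> levels [6 4 7 6]
Step 3: flows [0->1,2->0,0=3,3->1] -> levels [6 6 6 5]
Step 4: flows [0=1,0=2,0->3,1->3] -> levels [5 5 6 7]
Step 5: flows [0=1,2->0,3->0,3->1] -> levels [7 6 5 5]
Step 6: flows [0->1,0->2,0->3,1->3] -> levels [4 6 6 7]
Step 7: flows [1->0,2->0,3->0,3->1] -> levels [7 6 5 5]
  -> period-2 cycle (repeats step 5); tank 0 never drops to <=2
Tank 0 never reaches <=2 within 15 steps

Answer: -1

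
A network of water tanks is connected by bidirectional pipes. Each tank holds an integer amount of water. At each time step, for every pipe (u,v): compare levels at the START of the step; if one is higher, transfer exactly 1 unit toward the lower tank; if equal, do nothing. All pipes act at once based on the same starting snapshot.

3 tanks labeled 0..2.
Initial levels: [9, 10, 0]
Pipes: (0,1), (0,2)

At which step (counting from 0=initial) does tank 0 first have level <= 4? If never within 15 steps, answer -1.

Answer: -1

Derivation:
Step 1: flows [1->0,0->2] -> levels [9 9 1]
Step 2: flows [0=1,0->2] -> levels [8 9 2]
Step 3: flows [1->0,0->2] -> levels [8 8 3]
Step 4: flows [0=1,0->2] -> levels [7 8 4]
Step 5: flows [1->0,0->2] -> levels [7 7 5]
Step 6: flows [0=1,0->2] -> levels [6 7 6]
Step 7: flows [1->0,0=2] -> levels [7 6 6]
Step 8: flows [0->1,0->2] -> levels [5 7 7]
Step 9: flows [1->0,2->0] -> levels [7 6 6]
  -> period-2 cycle (repeats step 7); tank 0 never drops to <=4
Tank 0 never reaches <=4 within 15 steps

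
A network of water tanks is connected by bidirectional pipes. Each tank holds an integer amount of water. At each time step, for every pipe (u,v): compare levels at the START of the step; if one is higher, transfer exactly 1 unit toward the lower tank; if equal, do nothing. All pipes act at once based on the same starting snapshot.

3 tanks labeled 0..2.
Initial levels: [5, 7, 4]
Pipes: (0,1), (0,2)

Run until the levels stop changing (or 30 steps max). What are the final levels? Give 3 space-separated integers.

Step 1: flows [1->0,0->2] -> levels [5 6 5]
Step 2: flows [1->0,0=2] -> levels [6 5 5]
Step 3: flows [0->1,0->2] -> levels [4 6 6]
Step 4: flows [1->0,2->0] -> levels [6 5 5]
  -> period-2 cycle: step 4 state = step 2 state; never stabilizes
  -> state at step 30: (30-2) mod 2 = 0, same as step 2 -> [6 5 5]

Answer: 6 5 5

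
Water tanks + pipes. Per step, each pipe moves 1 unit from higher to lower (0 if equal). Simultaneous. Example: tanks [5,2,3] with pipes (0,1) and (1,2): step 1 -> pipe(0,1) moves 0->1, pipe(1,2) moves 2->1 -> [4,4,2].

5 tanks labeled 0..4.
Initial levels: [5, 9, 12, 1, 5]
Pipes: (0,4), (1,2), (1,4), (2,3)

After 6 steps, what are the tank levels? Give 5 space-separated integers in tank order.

Answer: 7 7 6 6 6

Derivation:
Step 1: flows [0=4,2->1,1->4,2->3] -> levels [5 9 10 2 6]
Step 2: flows [4->0,2->1,1->4,2->3] -> levels [6 9 8 3 6]
Step 3: flows [0=4,1->2,1->4,2->3] -> levels [6 7 8 4 7]
Step 4: flows [4->0,2->1,1=4,2->3] -> levels [7 8 6 5 6]
Step 5: flows [0->4,1->2,1->4,2->3] -> levels [6 6 6 6 8]
Step 6: flows [4->0,1=2,4->1,2=3] -> levels [7 7 6 6 6]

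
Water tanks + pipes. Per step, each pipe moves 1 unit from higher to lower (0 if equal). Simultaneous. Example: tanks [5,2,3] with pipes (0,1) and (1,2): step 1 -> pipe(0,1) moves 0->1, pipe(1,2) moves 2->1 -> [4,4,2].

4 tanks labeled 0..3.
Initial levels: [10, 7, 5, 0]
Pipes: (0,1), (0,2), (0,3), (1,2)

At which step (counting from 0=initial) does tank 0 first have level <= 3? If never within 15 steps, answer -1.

Step 1: flows [0->1,0->2,0->3,1->2] -> levels [7 7 7 1]
Step 2: flows [0=1,0=2,0->3,1=2] -> levels [6 7 7 2]
Step 3: flows [1->0,2->0,0->3,1=2] -> levels [7 6 6 3]
Step 4: flows [0->1,0->2,0->3,1=2] -> levels [4 7 7 4]
Step 5: flows [1->0,2->0,0=3,1=2] -> levels [6 6 6 4]
Step 6: flows [0=1,0=2,0->3,1=2] -> levels [5 6 6 5]
Step 7: flows [1->0,2->0,0=3,1=2] -> levels [7 5 5 5]
Step 8: flows [0->1,0->2,0->3,1=2] -> levels [4 6 6 6]
Step 9: flows [1->0,2->0,3->0,1=2] -> levels [7 5 5 5]
  -> period-2 cycle (repeats step 7); tank 0 never drops to <=3
Tank 0 never reaches <=3 within 15 steps

Answer: -1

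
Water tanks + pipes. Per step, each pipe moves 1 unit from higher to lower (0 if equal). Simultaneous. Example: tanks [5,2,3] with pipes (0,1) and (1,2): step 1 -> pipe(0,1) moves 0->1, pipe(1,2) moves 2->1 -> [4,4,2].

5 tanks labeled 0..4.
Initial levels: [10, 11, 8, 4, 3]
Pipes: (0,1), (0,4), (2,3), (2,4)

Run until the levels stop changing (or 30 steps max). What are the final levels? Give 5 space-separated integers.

Step 1: flows [1->0,0->4,2->3,2->4] -> levels [10 10 6 5 5]
Step 2: flows [0=1,0->4,2->3,2->4] -> levels [9 10 4 6 7]
Step 3: flows [1->0,0->4,3->2,4->2] -> levels [9 9 6 5 7]
Step 4: flows [0=1,0->4,2->3,4->2] -> levels [8 9 6 6 7]
Step 5: flows [1->0,0->4,2=3,4->2] -> levels [8 8 7 6 7]
Step 6: flows [0=1,0->4,2->3,2=4] -> levels [7 8 6 7 8]
Step 7: flows [1->0,4->0,3->2,4->2] -> levels [9 7 8 6 6]
Step 8: flows [0->1,0->4,2->3,2->4] -> levels [7 8 6 7 8]
  -> period-2 cycle: step 8 state = step 6 state; never stabilizes
  -> state at step 30: (30-6) mod 2 = 0, same as step 6 -> [7 8 6 7 8]

Answer: 7 8 6 7 8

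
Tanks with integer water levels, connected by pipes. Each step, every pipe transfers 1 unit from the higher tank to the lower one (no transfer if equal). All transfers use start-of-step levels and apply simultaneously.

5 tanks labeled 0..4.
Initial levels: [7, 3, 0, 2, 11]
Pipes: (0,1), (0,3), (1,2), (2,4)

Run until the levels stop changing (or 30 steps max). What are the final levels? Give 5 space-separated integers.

Step 1: flows [0->1,0->3,1->2,4->2] -> levels [5 3 2 3 10]
Step 2: flows [0->1,0->3,1->2,4->2] -> levels [3 3 4 4 9]
Step 3: flows [0=1,3->0,2->1,4->2] -> levels [4 4 4 3 8]
Step 4: flows [0=1,0->3,1=2,4->2] -> levels [3 4 5 4 7]
Step 5: flows [1->0,3->0,2->1,4->2] -> levels [5 4 5 3 6]
Step 6: flows [0->1,0->3,2->1,4->2] -> levels [3 6 5 4 5]
Step 7: flows [1->0,3->0,1->2,2=4] -> levels [5 4 6 3 5]
Step 8: flows [0->1,0->3,2->1,2->4] -> levels [3 6 4 4 6]
Step 9: flows [1->0,3->0,1->2,4->2] -> levels [5 4 6 3 5]
  -> period-2 cycle: step 9 state = step 7 state; never stabilizes
  -> state at step 30: (30-7) mod 2 = 1, same as step 8 -> [3 6 4 4 6]

Answer: 3 6 4 4 6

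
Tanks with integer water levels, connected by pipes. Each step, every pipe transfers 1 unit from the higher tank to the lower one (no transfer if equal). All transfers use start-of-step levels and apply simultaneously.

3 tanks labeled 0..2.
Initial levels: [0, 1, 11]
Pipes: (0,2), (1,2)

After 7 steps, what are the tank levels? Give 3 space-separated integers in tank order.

Answer: 3 4 5

Derivation:
Step 1: flows [2->0,2->1] -> levels [1 2 9]
Step 2: flows [2->0,2->1] -> levels [2 3 7]
Step 3: flows [2->0,2->1] -> levels [3 4 5]
Step 4: flows [2->0,2->1] -> levels [4 5 3]
Step 5: flows [0->2,1->2] -> levels [3 4 5]
  -> period-2 cycle: step 5 state = step 3 state
  -> state at step 7: (7-3) mod 2 = 0, same as step 3 -> [3 4 5]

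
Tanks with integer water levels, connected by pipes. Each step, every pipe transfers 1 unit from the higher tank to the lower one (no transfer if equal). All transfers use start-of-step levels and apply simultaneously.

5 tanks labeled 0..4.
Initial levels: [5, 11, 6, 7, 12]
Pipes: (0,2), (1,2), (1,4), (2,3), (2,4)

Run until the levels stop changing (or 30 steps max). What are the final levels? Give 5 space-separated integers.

Step 1: flows [2->0,1->2,4->1,3->2,4->2] -> levels [6 11 8 6 10]
Step 2: flows [2->0,1->2,1->4,2->3,4->2] -> levels [7 9 8 7 10]
Step 3: flows [2->0,1->2,4->1,2->3,4->2] -> levels [8 9 8 8 8]
Step 4: flows [0=2,1->2,1->4,2=3,2=4] -> levels [8 7 9 8 9]
Step 5: flows [2->0,2->1,4->1,2->3,2=4] -> levels [9 9 6 9 8]
Step 6: flows [0->2,1->2,1->4,3->2,4->2] -> levels [8 7 10 8 8]
Step 7: flows [2->0,2->1,4->1,2->3,2->4] -> levels [9 9 6 9 8]
  -> period-2 cycle: step 7 state = step 5 state; never stabilizes
  -> state at step 30: (30-5) mod 2 = 1, same as step 6 -> [8 7 10 8 8]

Answer: 8 7 10 8 8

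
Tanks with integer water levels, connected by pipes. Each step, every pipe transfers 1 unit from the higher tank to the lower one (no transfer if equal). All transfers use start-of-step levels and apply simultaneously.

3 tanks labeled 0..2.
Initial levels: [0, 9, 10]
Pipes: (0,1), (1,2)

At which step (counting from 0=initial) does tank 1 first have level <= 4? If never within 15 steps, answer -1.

Step 1: flows [1->0,2->1] -> levels [1 9 9]
Step 2: flows [1->0,1=2] -> levels [2 8 9]
Step 3: flows [1->0,2->1] -> levels [3 8 8]
Step 4: flows [1->0,1=2] -> levels [4 7 8]
Step 5: flows [1->0,2->1] -> levels [5 7 7]
Step 6: flows [1->0,1=2] -> levels [6 6 7]
Step 7: flows [0=1,2->1] -> levels [6 7 6]
Step 8: flows [1->0,1->2] -> levels [7 5 7]
Step 9: flows [0->1,2->1] -> levels [6 7 6]
  -> period-2 cycle (repeats step 7); tank 1 never drops to <=4
Tank 1 never reaches <=4 within 15 steps

Answer: -1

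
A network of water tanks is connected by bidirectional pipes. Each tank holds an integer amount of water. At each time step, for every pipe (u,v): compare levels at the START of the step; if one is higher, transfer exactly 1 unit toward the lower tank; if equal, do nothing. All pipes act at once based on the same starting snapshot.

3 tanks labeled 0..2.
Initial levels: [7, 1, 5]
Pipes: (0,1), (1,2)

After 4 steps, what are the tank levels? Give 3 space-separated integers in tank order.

Answer: 4 5 4

Derivation:
Step 1: flows [0->1,2->1] -> levels [6 3 4]
Step 2: flows [0->1,2->1] -> levels [5 5 3]
Step 3: flows [0=1,1->2] -> levels [5 4 4]
Step 4: flows [0->1,1=2] -> levels [4 5 4]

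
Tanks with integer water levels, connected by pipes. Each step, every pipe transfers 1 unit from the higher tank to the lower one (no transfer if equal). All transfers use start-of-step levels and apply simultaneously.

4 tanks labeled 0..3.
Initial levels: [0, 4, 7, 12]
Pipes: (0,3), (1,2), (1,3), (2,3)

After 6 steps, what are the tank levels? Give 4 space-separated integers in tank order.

Answer: 6 6 6 5

Derivation:
Step 1: flows [3->0,2->1,3->1,3->2] -> levels [1 6 7 9]
Step 2: flows [3->0,2->1,3->1,3->2] -> levels [2 8 7 6]
Step 3: flows [3->0,1->2,1->3,2->3] -> levels [3 6 7 7]
Step 4: flows [3->0,2->1,3->1,2=3] -> levels [4 8 6 5]
Step 5: flows [3->0,1->2,1->3,2->3] -> levels [5 6 6 6]
Step 6: flows [3->0,1=2,1=3,2=3] -> levels [6 6 6 5]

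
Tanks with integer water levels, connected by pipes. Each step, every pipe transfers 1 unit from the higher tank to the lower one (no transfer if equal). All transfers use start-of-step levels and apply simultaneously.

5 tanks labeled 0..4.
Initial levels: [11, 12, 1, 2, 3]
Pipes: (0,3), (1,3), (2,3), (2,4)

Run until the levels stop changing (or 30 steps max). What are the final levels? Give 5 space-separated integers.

Answer: 7 7 6 4 5

Derivation:
Step 1: flows [0->3,1->3,3->2,4->2] -> levels [10 11 3 3 2]
Step 2: flows [0->3,1->3,2=3,2->4] -> levels [9 10 2 5 3]
Step 3: flows [0->3,1->3,3->2,4->2] -> levels [8 9 4 6 2]
Step 4: flows [0->3,1->3,3->2,2->4] -> levels [7 8 4 7 3]
Step 5: flows [0=3,1->3,3->2,2->4] -> levels [7 7 4 7 4]
Step 6: flows [0=3,1=3,3->2,2=4] -> levels [7 7 5 6 4]
Step 7: flows [0->3,1->3,3->2,2->4] -> levels [6 6 5 7 5]
Step 8: flows [3->0,3->1,3->2,2=4] -> levels [7 7 6 4 5]
Step 9: flows [0->3,1->3,2->3,2->4] -> levels [6 6 4 7 6]
Step 10: flows [3->0,3->1,3->2,4->2] -> levels [7 7 6 4 5]
  -> period-2 cycle: step 10 state = step 8 state; never stabilizes
  -> state at step 30: (30-8) mod 2 = 0, same as step 8 -> [7 7 6 4 5]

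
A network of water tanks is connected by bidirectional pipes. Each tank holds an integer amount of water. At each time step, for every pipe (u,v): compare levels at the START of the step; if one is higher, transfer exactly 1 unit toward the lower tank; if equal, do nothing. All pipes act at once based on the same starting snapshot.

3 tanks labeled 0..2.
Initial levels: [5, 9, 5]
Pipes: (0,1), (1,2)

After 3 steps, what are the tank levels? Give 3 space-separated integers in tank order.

Step 1: flows [1->0,1->2] -> levels [6 7 6]
Step 2: flows [1->0,1->2] -> levels [7 5 7]
Step 3: flows [0->1,2->1] -> levels [6 7 6]

Answer: 6 7 6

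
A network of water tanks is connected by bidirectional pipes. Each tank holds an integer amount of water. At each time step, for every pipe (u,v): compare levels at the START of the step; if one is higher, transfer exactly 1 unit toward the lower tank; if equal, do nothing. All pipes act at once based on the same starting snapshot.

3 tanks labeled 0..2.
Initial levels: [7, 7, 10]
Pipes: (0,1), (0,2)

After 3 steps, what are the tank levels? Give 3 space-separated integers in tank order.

Answer: 8 8 8

Derivation:
Step 1: flows [0=1,2->0] -> levels [8 7 9]
Step 2: flows [0->1,2->0] -> levels [8 8 8]
Step 3: flows [0=1,0=2] -> levels [8 8 8]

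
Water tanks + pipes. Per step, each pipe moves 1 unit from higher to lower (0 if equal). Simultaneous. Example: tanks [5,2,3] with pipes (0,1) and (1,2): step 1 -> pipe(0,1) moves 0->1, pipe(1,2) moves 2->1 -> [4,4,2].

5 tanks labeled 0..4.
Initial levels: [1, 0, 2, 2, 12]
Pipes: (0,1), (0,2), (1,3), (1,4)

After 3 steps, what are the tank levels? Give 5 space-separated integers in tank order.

Step 1: flows [0->1,2->0,3->1,4->1] -> levels [1 3 1 1 11]
Step 2: flows [1->0,0=2,1->3,4->1] -> levels [2 2 1 2 10]
Step 3: flows [0=1,0->2,1=3,4->1] -> levels [1 3 2 2 9]

Answer: 1 3 2 2 9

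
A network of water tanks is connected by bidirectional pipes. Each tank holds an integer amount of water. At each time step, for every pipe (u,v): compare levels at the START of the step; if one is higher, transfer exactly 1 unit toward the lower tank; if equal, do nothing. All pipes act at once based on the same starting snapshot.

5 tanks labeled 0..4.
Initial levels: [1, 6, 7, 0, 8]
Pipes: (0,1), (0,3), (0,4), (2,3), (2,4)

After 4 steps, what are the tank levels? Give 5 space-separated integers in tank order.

Answer: 5 4 4 4 5

Derivation:
Step 1: flows [1->0,0->3,4->0,2->3,4->2] -> levels [2 5 7 2 6]
Step 2: flows [1->0,0=3,4->0,2->3,2->4] -> levels [4 4 5 3 6]
Step 3: flows [0=1,0->3,4->0,2->3,4->2] -> levels [4 4 5 5 4]
Step 4: flows [0=1,3->0,0=4,2=3,2->4] -> levels [5 4 4 4 5]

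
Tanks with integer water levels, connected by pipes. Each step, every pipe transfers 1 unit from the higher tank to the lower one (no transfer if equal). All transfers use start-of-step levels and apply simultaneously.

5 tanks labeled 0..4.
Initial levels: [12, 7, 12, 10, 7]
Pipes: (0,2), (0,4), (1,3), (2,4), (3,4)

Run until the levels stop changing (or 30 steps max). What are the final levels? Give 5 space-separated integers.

Step 1: flows [0=2,0->4,3->1,2->4,3->4] -> levels [11 8 11 8 10]
Step 2: flows [0=2,0->4,1=3,2->4,4->3] -> levels [10 8 10 9 11]
Step 3: flows [0=2,4->0,3->1,4->2,4->3] -> levels [11 9 11 9 8]
Step 4: flows [0=2,0->4,1=3,2->4,3->4] -> levels [10 9 10 8 11]
Step 5: flows [0=2,4->0,1->3,4->2,4->3] -> levels [11 8 11 10 8]
Step 6: flows [0=2,0->4,3->1,2->4,3->4] -> levels [10 9 10 8 11]
  -> period-2 cycle: step 6 state = step 4 state; never stabilizes
  -> state at step 30: (30-4) mod 2 = 0, same as step 4 -> [10 9 10 8 11]

Answer: 10 9 10 8 11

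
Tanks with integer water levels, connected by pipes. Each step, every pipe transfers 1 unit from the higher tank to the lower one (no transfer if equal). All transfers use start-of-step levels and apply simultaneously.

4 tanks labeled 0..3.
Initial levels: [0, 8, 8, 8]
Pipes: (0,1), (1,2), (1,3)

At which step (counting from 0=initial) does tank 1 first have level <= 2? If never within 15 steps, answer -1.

Step 1: flows [1->0,1=2,1=3] -> levels [1 7 8 8]
Step 2: flows [1->0,2->1,3->1] -> levels [2 8 7 7]
Step 3: flows [1->0,1->2,1->3] -> levels [3 5 8 8]
Step 4: flows [1->0,2->1,3->1] -> levels [4 6 7 7]
Step 5: flows [1->0,2->1,3->1] -> levels [5 7 6 6]
Step 6: flows [1->0,1->2,1->3] -> levels [6 4 7 7]
Step 7: flows [0->1,2->1,3->1] -> levels [5 7 6 6]
  -> period-2 cycle (repeats step 5); tank 1 never drops to <=2
Tank 1 never reaches <=2 within 15 steps

Answer: -1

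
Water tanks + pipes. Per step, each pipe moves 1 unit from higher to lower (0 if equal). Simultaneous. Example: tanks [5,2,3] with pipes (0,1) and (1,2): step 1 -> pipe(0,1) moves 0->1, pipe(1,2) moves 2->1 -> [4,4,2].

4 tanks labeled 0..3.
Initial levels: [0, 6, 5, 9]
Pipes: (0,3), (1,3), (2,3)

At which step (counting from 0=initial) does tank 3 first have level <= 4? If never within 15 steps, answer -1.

Answer: 5

Derivation:
Step 1: flows [3->0,3->1,3->2] -> levels [1 7 6 6]
Step 2: flows [3->0,1->3,2=3] -> levels [2 6 6 6]
Step 3: flows [3->0,1=3,2=3] -> levels [3 6 6 5]
Step 4: flows [3->0,1->3,2->3] -> levels [4 5 5 6]
Step 5: flows [3->0,3->1,3->2] -> levels [5 6 6 3]
Tank 3 first reaches <=4 at step 5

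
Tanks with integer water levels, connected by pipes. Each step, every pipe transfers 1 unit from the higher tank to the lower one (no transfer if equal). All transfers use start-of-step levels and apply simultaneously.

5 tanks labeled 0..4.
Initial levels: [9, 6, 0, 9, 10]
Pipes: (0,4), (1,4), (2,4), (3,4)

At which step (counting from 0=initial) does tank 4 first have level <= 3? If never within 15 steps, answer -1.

Answer: -1

Derivation:
Step 1: flows [4->0,4->1,4->2,4->3] -> levels [10 7 1 10 6]
Step 2: flows [0->4,1->4,4->2,3->4] -> levels [9 6 2 9 8]
Step 3: flows [0->4,4->1,4->2,3->4] -> levels [8 7 3 8 8]
Step 4: flows [0=4,4->1,4->2,3=4] -> levels [8 8 4 8 6]
Step 5: flows [0->4,1->4,4->2,3->4] -> levels [7 7 5 7 8]
Step 6: flows [4->0,4->1,4->2,4->3] -> levels [8 8 6 8 4]
Step 7: flows [0->4,1->4,2->4,3->4] -> levels [7 7 5 7 8]
  -> period-2 cycle (repeats step 5); tank 4 never drops to <=3
Tank 4 never reaches <=3 within 15 steps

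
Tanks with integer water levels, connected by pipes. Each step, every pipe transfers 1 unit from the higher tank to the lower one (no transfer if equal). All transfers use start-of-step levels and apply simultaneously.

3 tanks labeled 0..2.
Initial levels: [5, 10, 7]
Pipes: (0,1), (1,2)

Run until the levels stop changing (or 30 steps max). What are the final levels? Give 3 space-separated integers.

Step 1: flows [1->0,1->2] -> levels [6 8 8]
Step 2: flows [1->0,1=2] -> levels [7 7 8]
Step 3: flows [0=1,2->1] -> levels [7 8 7]
Step 4: flows [1->0,1->2] -> levels [8 6 8]
Step 5: flows [0->1,2->1] -> levels [7 8 7]
  -> period-2 cycle: step 5 state = step 3 state; never stabilizes
  -> state at step 30: (30-3) mod 2 = 1, same as step 4 -> [8 6 8]

Answer: 8 6 8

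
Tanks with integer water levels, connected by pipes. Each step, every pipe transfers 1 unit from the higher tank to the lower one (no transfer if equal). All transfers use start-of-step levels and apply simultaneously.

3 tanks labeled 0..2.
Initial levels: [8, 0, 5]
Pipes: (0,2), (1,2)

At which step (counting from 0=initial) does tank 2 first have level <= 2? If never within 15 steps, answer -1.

Answer: -1

Derivation:
Step 1: flows [0->2,2->1] -> levels [7 1 5]
Step 2: flows [0->2,2->1] -> levels [6 2 5]
Step 3: flows [0->2,2->1] -> levels [5 3 5]
Step 4: flows [0=2,2->1] -> levels [5 4 4]
Step 5: flows [0->2,1=2] -> levels [4 4 5]
Step 6: flows [2->0,2->1] -> levels [5 5 3]
Step 7: flows [0->2,1->2] -> levels [4 4 5]
  -> period-2 cycle (repeats step 5); tank 2 never drops to <=2
Tank 2 never reaches <=2 within 15 steps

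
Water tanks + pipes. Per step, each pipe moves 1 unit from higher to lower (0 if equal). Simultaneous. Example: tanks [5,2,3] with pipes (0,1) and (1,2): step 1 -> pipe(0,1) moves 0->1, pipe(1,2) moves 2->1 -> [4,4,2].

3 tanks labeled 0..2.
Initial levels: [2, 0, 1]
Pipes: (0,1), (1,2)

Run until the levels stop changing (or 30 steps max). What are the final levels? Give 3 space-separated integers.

Answer: 2 0 1

Derivation:
Step 1: flows [0->1,2->1] -> levels [1 2 0]
Step 2: flows [1->0,1->2] -> levels [2 0 1]
  -> period-2 cycle: step 2 state = step 0 state; never stabilizes
  -> state at step 30: (30-0) mod 2 = 0, same as step 0 -> [2 0 1]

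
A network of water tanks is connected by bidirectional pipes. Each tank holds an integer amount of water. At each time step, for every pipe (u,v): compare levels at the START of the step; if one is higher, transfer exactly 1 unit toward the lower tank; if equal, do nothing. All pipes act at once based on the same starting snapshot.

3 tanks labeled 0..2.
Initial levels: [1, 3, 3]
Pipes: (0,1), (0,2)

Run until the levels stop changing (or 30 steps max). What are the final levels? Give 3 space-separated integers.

Step 1: flows [1->0,2->0] -> levels [3 2 2]
Step 2: flows [0->1,0->2] -> levels [1 3 3]
  -> period-2 cycle: step 2 state = step 0 state; never stabilizes
  -> state at step 30: (30-0) mod 2 = 0, same as step 0 -> [1 3 3]

Answer: 1 3 3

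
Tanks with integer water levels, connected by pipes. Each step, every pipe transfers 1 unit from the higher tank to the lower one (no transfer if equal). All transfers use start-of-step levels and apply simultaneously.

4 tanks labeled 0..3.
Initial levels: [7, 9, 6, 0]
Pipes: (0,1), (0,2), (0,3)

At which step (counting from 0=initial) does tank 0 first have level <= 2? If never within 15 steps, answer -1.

Answer: -1

Derivation:
Step 1: flows [1->0,0->2,0->3] -> levels [6 8 7 1]
Step 2: flows [1->0,2->0,0->3] -> levels [7 7 6 2]
Step 3: flows [0=1,0->2,0->3] -> levels [5 7 7 3]
Step 4: flows [1->0,2->0,0->3] -> levels [6 6 6 4]
Step 5: flows [0=1,0=2,0->3] -> levels [5 6 6 5]
Step 6: flows [1->0,2->0,0=3] -> levels [7 5 5 5]
Step 7: flows [0->1,0->2,0->3] -> levels [4 6 6 6]
Step 8: flows [1->0,2->0,3->0] -> levels [7 5 5 5]
  -> period-2 cycle (repeats step 6); tank 0 never drops to <=2
Tank 0 never reaches <=2 within 15 steps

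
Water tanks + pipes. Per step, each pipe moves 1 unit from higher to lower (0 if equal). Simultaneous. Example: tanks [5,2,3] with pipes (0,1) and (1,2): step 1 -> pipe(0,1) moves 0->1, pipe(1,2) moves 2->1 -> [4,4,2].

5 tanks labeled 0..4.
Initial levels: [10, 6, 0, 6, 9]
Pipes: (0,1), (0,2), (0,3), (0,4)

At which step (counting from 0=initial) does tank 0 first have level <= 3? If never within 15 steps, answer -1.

Answer: -1

Derivation:
Step 1: flows [0->1,0->2,0->3,0->4] -> levels [6 7 1 7 10]
Step 2: flows [1->0,0->2,3->0,4->0] -> levels [8 6 2 6 9]
Step 3: flows [0->1,0->2,0->3,4->0] -> levels [6 7 3 7 8]
Step 4: flows [1->0,0->2,3->0,4->0] -> levels [8 6 4 6 7]
Step 5: flows [0->1,0->2,0->3,0->4] -> levels [4 7 5 7 8]
Step 6: flows [1->0,2->0,3->0,4->0] -> levels [8 6 4 6 7]
  -> period-2 cycle (repeats step 4); tank 0 never drops to <=3
Tank 0 never reaches <=3 within 15 steps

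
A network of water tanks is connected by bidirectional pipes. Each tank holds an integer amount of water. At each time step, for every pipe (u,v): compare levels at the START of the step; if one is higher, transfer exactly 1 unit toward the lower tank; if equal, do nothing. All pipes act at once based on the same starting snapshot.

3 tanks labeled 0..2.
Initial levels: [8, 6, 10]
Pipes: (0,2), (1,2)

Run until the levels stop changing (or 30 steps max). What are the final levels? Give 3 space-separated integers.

Step 1: flows [2->0,2->1] -> levels [9 7 8]
Step 2: flows [0->2,2->1] -> levels [8 8 8]
Step 3: flows [0=2,1=2] -> levels [8 8 8]
  -> stable (no change)

Answer: 8 8 8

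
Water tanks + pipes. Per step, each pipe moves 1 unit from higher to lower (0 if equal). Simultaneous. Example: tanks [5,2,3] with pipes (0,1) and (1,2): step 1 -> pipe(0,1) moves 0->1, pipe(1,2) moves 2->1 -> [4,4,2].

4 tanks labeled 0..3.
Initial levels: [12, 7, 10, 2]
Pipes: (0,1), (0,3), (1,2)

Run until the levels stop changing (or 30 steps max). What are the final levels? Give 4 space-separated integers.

Step 1: flows [0->1,0->3,2->1] -> levels [10 9 9 3]
Step 2: flows [0->1,0->3,1=2] -> levels [8 10 9 4]
Step 3: flows [1->0,0->3,1->2] -> levels [8 8 10 5]
Step 4: flows [0=1,0->3,2->1] -> levels [7 9 9 6]
Step 5: flows [1->0,0->3,1=2] -> levels [7 8 9 7]
Step 6: flows [1->0,0=3,2->1] -> levels [8 8 8 7]
Step 7: flows [0=1,0->3,1=2] -> levels [7 8 8 8]
Step 8: flows [1->0,3->0,1=2] -> levels [9 7 8 7]
Step 9: flows [0->1,0->3,2->1] -> levels [7 9 7 8]
Step 10: flows [1->0,3->0,1->2] -> levels [9 7 8 7]
  -> period-2 cycle: step 10 state = step 8 state; never stabilizes
  -> state at step 30: (30-8) mod 2 = 0, same as step 8 -> [9 7 8 7]

Answer: 9 7 8 7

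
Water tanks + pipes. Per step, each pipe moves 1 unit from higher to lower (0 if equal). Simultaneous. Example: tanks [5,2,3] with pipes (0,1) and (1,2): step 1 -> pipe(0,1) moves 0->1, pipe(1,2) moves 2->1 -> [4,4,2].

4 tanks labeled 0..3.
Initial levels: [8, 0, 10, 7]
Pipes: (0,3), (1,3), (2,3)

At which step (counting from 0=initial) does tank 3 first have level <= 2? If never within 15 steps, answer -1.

Step 1: flows [0->3,3->1,2->3] -> levels [7 1 9 8]
Step 2: flows [3->0,3->1,2->3] -> levels [8 2 8 7]
Step 3: flows [0->3,3->1,2->3] -> levels [7 3 7 8]
Step 4: flows [3->0,3->1,3->2] -> levels [8 4 8 5]
Step 5: flows [0->3,3->1,2->3] -> levels [7 5 7 6]
Step 6: flows [0->3,3->1,2->3] -> levels [6 6 6 7]
Step 7: flows [3->0,3->1,3->2] -> levels [7 7 7 4]
Step 8: flows [0->3,1->3,2->3] -> levels [6 6 6 7]
  -> period-2 cycle (repeats step 6); tank 3 never drops to <=2
Tank 3 never reaches <=2 within 15 steps

Answer: -1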